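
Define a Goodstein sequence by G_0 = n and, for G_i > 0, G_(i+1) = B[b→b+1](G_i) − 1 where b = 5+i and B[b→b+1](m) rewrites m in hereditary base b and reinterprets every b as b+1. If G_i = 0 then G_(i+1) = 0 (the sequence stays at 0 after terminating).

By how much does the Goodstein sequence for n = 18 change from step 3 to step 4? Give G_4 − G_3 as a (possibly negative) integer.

2

i=0: 18 = 3·5 + 3 (b=5); 5→6: 3·6 + 3 = 21; 21−1 = 20
i=1: 20 = 3·6 + 2 (b=6); 6→7: 3·7 + 2 = 23; 23−1 = 22
i=2: 22 = 3·7 + 1 (b=7); 7→8: 3·8 + 1 = 25; 25−1 = 24
i=3: 24 = 3·8 (b=8); 8→9: 3·9 = 27; 27−1 = 26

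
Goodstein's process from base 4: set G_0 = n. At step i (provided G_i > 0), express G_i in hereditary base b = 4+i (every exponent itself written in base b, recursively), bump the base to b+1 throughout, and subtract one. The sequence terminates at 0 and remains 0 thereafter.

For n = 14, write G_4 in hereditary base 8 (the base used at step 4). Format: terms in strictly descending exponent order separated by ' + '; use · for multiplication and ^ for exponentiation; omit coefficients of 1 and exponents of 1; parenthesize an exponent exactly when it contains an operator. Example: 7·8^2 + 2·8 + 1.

G_0 = 14. HB_4(14) = 3·4 + 2. Bump = 17. G_1 = 16.
G_1 = 16. HB_5(16) = 3·5 + 1. Bump = 19. G_2 = 18.
G_2 = 18. HB_6(18) = 3·6. Bump = 21. G_3 = 20.
G_3 = 20. HB_7(20) = 2·7 + 6. Bump = 22. G_4 = 21.

2·8 + 5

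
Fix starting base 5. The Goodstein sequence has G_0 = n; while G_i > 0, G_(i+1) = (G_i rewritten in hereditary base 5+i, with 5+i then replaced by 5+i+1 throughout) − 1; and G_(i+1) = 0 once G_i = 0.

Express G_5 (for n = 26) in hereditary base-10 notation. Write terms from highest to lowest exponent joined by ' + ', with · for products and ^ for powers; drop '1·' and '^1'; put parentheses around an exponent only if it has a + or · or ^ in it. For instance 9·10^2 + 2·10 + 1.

G_0=26  [base 5] 5^2 + 1  →[5↦6]→  6^2 + 1 = 37  −1 ⇒ G_1=36
G_1=36  [base 6] 6^2  →[6↦7]→  7^2 = 49  −1 ⇒ G_2=48
G_2=48  [base 7] 6·7 + 6  →[7↦8]→  6·8 + 6 = 54  −1 ⇒ G_3=53
G_3=53  [base 8] 6·8 + 5  →[8↦9]→  6·9 + 5 = 59  −1 ⇒ G_4=58
G_4=58  [base 9] 6·9 + 4  →[9↦10]→  6·10 + 4 = 64  −1 ⇒ G_5=63
G_5=63  [base 10] 6·10 + 3  →[10↦11]→  6·11 + 3 = 69  −1 ⇒ G_6=68

6·10 + 3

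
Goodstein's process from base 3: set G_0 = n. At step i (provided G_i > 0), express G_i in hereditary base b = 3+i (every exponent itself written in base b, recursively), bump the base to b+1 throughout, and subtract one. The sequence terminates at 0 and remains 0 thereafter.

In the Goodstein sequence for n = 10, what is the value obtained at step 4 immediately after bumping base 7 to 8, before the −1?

G_0 = 10. HB_3(10) = 3^2 + 1. Bump = 17. G_1 = 16.
G_1 = 16. HB_4(16) = 4^2. Bump = 25. G_2 = 24.
G_2 = 24. HB_5(24) = 4·5 + 4. Bump = 28. G_3 = 27.
G_3 = 27. HB_6(27) = 4·6 + 3. Bump = 31. G_4 = 30.
G_4 = 30. HB_7(30) = 4·7 + 2. Bump = 34. G_5 = 33.

34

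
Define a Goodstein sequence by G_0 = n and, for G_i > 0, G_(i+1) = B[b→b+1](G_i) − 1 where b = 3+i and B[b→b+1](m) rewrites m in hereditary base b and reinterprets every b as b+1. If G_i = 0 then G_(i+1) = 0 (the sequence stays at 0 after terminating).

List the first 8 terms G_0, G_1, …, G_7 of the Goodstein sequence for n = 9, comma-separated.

9, 15, 17, 19, 21, 23, 24, 25

[0] 9 ≡ 3^2 (base 3). Lift 4: 16. −1: 15.
[1] 15 ≡ 3·4 + 3 (base 4). Lift 5: 18. −1: 17.
[2] 17 ≡ 3·5 + 2 (base 5). Lift 6: 20. −1: 19.
[3] 19 ≡ 3·6 + 1 (base 6). Lift 7: 22. −1: 21.
[4] 21 ≡ 3·7 (base 7). Lift 8: 24. −1: 23.
[5] 23 ≡ 2·8 + 7 (base 8). Lift 9: 25. −1: 24.
[6] 24 ≡ 2·9 + 6 (base 9). Lift 10: 26. −1: 25.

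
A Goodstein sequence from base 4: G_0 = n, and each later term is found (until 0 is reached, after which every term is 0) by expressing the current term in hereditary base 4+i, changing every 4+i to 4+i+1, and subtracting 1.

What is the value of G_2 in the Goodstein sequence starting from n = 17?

17 —HB4→ 4^2 + 1 —bump→ 5^2 + 1 = 26 —(−1)→ 25
25 —HB5→ 5^2 —bump→ 6^2 = 36 —(−1)→ 35
35 —HB6→ 5·6 + 5 —bump→ 5·7 + 5 = 40 —(−1)→ 39

35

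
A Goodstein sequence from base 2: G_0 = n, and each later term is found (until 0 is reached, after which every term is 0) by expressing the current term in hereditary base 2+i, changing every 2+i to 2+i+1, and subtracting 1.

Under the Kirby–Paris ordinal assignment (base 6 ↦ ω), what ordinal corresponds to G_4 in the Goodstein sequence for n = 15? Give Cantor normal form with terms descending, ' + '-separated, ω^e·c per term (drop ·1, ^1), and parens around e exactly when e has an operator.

15 —HB2→ 2^(2 + 1) + 2^2 + 2 + 1 —bump→ 3^(3 + 1) + 3^3 + 3 + 1 = 112 —(−1)→ 111
111 —HB3→ 3^(3 + 1) + 3^3 + 3 —bump→ 4^(4 + 1) + 4^4 + 4 = 1284 —(−1)→ 1283
1283 —HB4→ 4^(4 + 1) + 4^4 + 3 —bump→ 5^(5 + 1) + 5^5 + 3 = 18753 —(−1)→ 18752
18752 —HB5→ 5^(5 + 1) + 5^5 + 2 —bump→ 6^(6 + 1) + 6^6 + 2 = 326594 —(−1)→ 326593
326593 —HB6→ 6^(6 + 1) + 6^6 + 1 —bump→ 7^(7 + 1) + 7^7 + 1 = 6588345 —(−1)→ 6588344

ω^(ω + 1) + ω^ω + 1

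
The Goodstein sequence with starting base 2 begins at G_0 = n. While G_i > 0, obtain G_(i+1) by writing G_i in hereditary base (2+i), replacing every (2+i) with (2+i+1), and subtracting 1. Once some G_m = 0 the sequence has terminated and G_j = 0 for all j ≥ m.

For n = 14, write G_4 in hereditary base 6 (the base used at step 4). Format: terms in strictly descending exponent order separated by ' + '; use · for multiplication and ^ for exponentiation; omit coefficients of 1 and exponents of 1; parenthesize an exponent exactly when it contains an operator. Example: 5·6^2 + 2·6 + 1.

base 2: 14 = 2^(2 + 1) + 2^2 + 2; at 3: 3^(3 + 1) + 3^3 + 3 = 111; next = 110
base 3: 110 = 3^(3 + 1) + 3^3 + 2; at 4: 4^(4 + 1) + 4^4 + 2 = 1282; next = 1281
base 4: 1281 = 4^(4 + 1) + 4^4 + 1; at 5: 5^(5 + 1) + 5^5 + 1 = 18751; next = 18750
base 5: 18750 = 5^(5 + 1) + 5^5; at 6: 6^(6 + 1) + 6^6 = 326592; next = 326591

6^(6 + 1) + 5·6^5 + 5·6^4 + 5·6^3 + 5·6^2 + 5·6 + 5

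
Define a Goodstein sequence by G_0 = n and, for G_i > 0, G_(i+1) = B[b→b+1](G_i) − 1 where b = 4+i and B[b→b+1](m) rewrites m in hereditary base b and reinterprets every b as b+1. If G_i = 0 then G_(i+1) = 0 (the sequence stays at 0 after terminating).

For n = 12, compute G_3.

16

[0] 12 ≡ 3·4 (base 4). Lift 5: 15. −1: 14.
[1] 14 ≡ 2·5 + 4 (base 5). Lift 6: 16. −1: 15.
[2] 15 ≡ 2·6 + 3 (base 6). Lift 7: 17. −1: 16.
[3] 16 ≡ 2·7 + 2 (base 7). Lift 8: 18. −1: 17.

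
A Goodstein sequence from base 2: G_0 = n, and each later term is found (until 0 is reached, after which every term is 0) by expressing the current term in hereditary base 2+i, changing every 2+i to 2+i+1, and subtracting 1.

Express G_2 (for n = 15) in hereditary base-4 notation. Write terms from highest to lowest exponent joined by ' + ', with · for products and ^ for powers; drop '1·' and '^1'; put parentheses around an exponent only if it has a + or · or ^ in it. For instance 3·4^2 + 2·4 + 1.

4^(4 + 1) + 4^4 + 3

step 0: 15 = 2^(2 + 1) + 2^2 + 2 + 1; sub 3 for 2: 3^(3 + 1) + 3^3 + 3 + 1; = 112; G_1 = 112−1 = 111
step 1: 111 = 3^(3 + 1) + 3^3 + 3; sub 4 for 3: 4^(4 + 1) + 4^4 + 4; = 1284; G_2 = 1284−1 = 1283
step 2: 1283 = 4^(4 + 1) + 4^4 + 3; sub 5 for 4: 5^(5 + 1) + 5^5 + 3; = 18753; G_3 = 18753−1 = 18752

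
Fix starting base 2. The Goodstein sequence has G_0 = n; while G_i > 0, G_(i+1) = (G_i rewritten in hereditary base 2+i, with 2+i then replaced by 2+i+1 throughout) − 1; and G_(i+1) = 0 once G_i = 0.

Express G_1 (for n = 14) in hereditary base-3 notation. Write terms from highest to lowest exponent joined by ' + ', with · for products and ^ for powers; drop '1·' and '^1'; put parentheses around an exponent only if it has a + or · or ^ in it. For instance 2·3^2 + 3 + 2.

3^(3 + 1) + 3^3 + 2

14 —HB2→ 2^(2 + 1) + 2^2 + 2 —bump→ 3^(3 + 1) + 3^3 + 3 = 111 —(−1)→ 110
110 —HB3→ 3^(3 + 1) + 3^3 + 2 —bump→ 4^(4 + 1) + 4^4 + 2 = 1282 —(−1)→ 1281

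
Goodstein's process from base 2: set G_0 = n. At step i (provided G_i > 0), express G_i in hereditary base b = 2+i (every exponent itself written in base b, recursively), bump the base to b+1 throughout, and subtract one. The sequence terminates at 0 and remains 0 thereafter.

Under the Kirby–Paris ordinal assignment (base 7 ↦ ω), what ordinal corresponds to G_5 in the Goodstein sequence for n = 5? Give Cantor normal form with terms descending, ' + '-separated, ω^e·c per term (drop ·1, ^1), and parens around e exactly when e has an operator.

ω^3·3 + ω^2·3 + ω·3

base 2: 5 = 2^2 + 1; at 3: 3^3 + 1 = 28; next = 27
base 3: 27 = 3^3; at 4: 4^4 = 256; next = 255
base 4: 255 = 3·4^3 + 3·4^2 + 3·4 + 3; at 5: 3·5^3 + 3·5^2 + 3·5 + 3 = 468; next = 467
base 5: 467 = 3·5^3 + 3·5^2 + 3·5 + 2; at 6: 3·6^3 + 3·6^2 + 3·6 + 2 = 776; next = 775
base 6: 775 = 3·6^3 + 3·6^2 + 3·6 + 1; at 7: 3·7^3 + 3·7^2 + 3·7 + 1 = 1198; next = 1197
base 7: 1197 = 3·7^3 + 3·7^2 + 3·7; at 8: 3·8^3 + 3·8^2 + 3·8 = 1752; next = 1751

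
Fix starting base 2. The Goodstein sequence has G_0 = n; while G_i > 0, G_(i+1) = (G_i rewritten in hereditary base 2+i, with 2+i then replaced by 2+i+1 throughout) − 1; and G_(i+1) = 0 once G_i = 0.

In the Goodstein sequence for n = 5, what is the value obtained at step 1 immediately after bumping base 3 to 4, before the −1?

256

G_0=5  [base 2] 2^2 + 1  →[2↦3]→  3^3 + 1 = 28  −1 ⇒ G_1=27
G_1=27  [base 3] 3^3  →[3↦4]→  4^4 = 256  −1 ⇒ G_2=255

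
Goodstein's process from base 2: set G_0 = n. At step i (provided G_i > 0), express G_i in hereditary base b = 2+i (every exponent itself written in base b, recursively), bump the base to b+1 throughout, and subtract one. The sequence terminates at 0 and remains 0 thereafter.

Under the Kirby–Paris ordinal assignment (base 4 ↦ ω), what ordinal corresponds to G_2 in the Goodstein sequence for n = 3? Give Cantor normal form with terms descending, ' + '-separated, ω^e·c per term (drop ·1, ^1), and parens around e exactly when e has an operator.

[0] 3 ≡ 2 + 1 (base 2). Lift 3: 4. −1: 3.
[1] 3 ≡ 3 (base 3). Lift 4: 4. −1: 3.
[2] 3 ≡ 3 (base 4). Lift 5: 3. −1: 2.

3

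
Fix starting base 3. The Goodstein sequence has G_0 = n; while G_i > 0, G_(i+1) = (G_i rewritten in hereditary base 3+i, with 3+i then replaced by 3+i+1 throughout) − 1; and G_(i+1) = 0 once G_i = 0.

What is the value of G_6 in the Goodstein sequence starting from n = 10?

base 3: 10 = 3^2 + 1; at 4: 4^2 + 1 = 17; next = 16
base 4: 16 = 4^2; at 5: 5^2 = 25; next = 24
base 5: 24 = 4·5 + 4; at 6: 4·6 + 4 = 28; next = 27
base 6: 27 = 4·6 + 3; at 7: 4·7 + 3 = 31; next = 30
base 7: 30 = 4·7 + 2; at 8: 4·8 + 2 = 34; next = 33
base 8: 33 = 4·8 + 1; at 9: 4·9 + 1 = 37; next = 36

36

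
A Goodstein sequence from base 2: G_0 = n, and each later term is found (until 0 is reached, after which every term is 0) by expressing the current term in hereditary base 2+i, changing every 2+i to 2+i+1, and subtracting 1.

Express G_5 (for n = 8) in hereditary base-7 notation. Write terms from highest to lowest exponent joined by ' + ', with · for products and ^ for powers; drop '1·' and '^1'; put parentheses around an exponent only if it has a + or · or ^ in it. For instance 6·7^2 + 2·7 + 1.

2·7^7 + 2·7^2 + 7 + 4

(0) 8|_2 = 2^(2 + 1) ↦ 3^(3 + 1)|_3 = 81 ⇒ 80
(1) 80|_3 = 2·3^3 + 2·3^2 + 2·3 + 2 ↦ 2·4^4 + 2·4^2 + 2·4 + 2|_4 = 554 ⇒ 553
(2) 553|_4 = 2·4^4 + 2·4^2 + 2·4 + 1 ↦ 2·5^5 + 2·5^2 + 2·5 + 1|_5 = 6311 ⇒ 6310
(3) 6310|_5 = 2·5^5 + 2·5^2 + 2·5 ↦ 2·6^6 + 2·6^2 + 2·6|_6 = 93396 ⇒ 93395
(4) 93395|_6 = 2·6^6 + 2·6^2 + 6 + 5 ↦ 2·7^7 + 2·7^2 + 7 + 5|_7 = 1647196 ⇒ 1647195
(5) 1647195|_7 = 2·7^7 + 2·7^2 + 7 + 4 ↦ 2·8^8 + 2·8^2 + 8 + 4|_8 = 33554572 ⇒ 33554571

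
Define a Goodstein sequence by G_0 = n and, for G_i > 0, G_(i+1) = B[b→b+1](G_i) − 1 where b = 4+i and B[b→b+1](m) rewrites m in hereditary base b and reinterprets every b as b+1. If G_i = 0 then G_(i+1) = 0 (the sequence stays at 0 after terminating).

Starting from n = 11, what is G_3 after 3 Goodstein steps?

14

G_0 = 11. HB_4(11) = 2·4 + 3. Bump = 13. G_1 = 12.
G_1 = 12. HB_5(12) = 2·5 + 2. Bump = 14. G_2 = 13.
G_2 = 13. HB_6(13) = 2·6 + 1. Bump = 15. G_3 = 14.
G_3 = 14. HB_7(14) = 2·7. Bump = 16. G_4 = 15.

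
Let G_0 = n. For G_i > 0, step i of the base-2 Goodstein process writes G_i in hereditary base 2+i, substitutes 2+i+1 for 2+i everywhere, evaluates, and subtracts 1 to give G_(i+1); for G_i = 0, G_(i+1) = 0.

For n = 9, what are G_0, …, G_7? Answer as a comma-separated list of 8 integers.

[0] 9 ≡ 2^(2 + 1) + 1 (base 2). Lift 3: 82. −1: 81.
[1] 81 ≡ 3^(3 + 1) (base 3). Lift 4: 1024. −1: 1023.
[2] 1023 ≡ 3·4^4 + 3·4^3 + 3·4^2 + 3·4 + 3 (base 4). Lift 5: 9843. −1: 9842.
[3] 9842 ≡ 3·5^5 + 3·5^3 + 3·5^2 + 3·5 + 2 (base 5). Lift 6: 140744. −1: 140743.
[4] 140743 ≡ 3·6^6 + 3·6^3 + 3·6^2 + 3·6 + 1 (base 6). Lift 7: 2471827. −1: 2471826.
[5] 2471826 ≡ 3·7^7 + 3·7^3 + 3·7^2 + 3·7 (base 7). Lift 8: 50333400. −1: 50333399.
[6] 50333399 ≡ 3·8^8 + 3·8^3 + 3·8^2 + 2·8 + 7 (base 8). Lift 9: 1162263922. −1: 1162263921.

9, 81, 1023, 9842, 140743, 2471826, 50333399, 1162263921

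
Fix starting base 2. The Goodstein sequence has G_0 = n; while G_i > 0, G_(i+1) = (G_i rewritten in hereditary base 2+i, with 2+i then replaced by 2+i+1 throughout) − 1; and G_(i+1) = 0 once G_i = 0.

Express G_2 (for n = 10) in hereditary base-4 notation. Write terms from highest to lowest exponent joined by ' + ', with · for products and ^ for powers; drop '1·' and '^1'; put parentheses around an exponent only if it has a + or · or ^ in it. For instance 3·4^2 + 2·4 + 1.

step 0: 10 = 2^(2 + 1) + 2; sub 3 for 2: 3^(3 + 1) + 3; = 84; G_1 = 84−1 = 83
step 1: 83 = 3^(3 + 1) + 2; sub 4 for 3: 4^(4 + 1) + 2; = 1026; G_2 = 1026−1 = 1025

4^(4 + 1) + 1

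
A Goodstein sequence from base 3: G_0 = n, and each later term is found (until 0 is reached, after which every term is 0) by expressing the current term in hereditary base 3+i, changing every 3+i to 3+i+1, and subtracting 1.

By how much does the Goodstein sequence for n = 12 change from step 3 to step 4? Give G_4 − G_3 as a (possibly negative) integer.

[0] 12 ≡ 3^2 + 3 (base 3). Lift 4: 20. −1: 19.
[1] 19 ≡ 4^2 + 3 (base 4). Lift 5: 28. −1: 27.
[2] 27 ≡ 5^2 + 2 (base 5). Lift 6: 38. −1: 37.
[3] 37 ≡ 6^2 + 1 (base 6). Lift 7: 50. −1: 49.

12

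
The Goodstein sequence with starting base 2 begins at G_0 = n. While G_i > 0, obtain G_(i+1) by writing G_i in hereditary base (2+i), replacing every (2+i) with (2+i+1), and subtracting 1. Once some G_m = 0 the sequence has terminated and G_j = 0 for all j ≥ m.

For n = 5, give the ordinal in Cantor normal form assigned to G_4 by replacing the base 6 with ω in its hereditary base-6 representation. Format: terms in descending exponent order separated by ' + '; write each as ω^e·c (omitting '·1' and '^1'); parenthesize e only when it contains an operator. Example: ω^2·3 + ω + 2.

ω^3·3 + ω^2·3 + ω·3 + 1

(0) 5|_2 = 2^2 + 1 ↦ 3^3 + 1|_3 = 28 ⇒ 27
(1) 27|_3 = 3^3 ↦ 4^4|_4 = 256 ⇒ 255
(2) 255|_4 = 3·4^3 + 3·4^2 + 3·4 + 3 ↦ 3·5^3 + 3·5^2 + 3·5 + 3|_5 = 468 ⇒ 467
(3) 467|_5 = 3·5^3 + 3·5^2 + 3·5 + 2 ↦ 3·6^3 + 3·6^2 + 3·6 + 2|_6 = 776 ⇒ 775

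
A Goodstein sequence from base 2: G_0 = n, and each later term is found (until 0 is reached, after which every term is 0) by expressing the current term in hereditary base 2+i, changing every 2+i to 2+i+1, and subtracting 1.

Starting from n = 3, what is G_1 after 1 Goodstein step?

3 —HB2→ 2 + 1 —bump→ 3 + 1 = 4 —(−1)→ 3
3 —HB3→ 3 —bump→ 4 = 4 —(−1)→ 3

3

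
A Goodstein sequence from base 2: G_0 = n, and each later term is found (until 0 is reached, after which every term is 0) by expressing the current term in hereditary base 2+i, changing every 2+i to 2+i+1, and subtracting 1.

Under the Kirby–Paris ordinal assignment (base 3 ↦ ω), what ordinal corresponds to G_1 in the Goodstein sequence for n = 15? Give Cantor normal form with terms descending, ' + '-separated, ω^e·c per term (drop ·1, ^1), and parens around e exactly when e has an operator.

G_0=15  [base 2] 2^(2 + 1) + 2^2 + 2 + 1  →[2↦3]→  3^(3 + 1) + 3^3 + 3 + 1 = 112  −1 ⇒ G_1=111
G_1=111  [base 3] 3^(3 + 1) + 3^3 + 3  →[3↦4]→  4^(4 + 1) + 4^4 + 4 = 1284  −1 ⇒ G_2=1283

ω^(ω + 1) + ω^ω + ω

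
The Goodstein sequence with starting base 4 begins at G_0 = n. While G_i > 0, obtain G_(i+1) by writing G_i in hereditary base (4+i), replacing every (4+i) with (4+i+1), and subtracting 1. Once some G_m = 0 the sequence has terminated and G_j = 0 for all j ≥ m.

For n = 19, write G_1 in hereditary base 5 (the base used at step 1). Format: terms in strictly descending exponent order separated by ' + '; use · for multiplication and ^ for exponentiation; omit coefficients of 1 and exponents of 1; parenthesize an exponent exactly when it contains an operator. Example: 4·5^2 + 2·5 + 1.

5^2 + 2

19 —HB4→ 4^2 + 3 —bump→ 5^2 + 3 = 28 —(−1)→ 27
27 —HB5→ 5^2 + 2 —bump→ 6^2 + 2 = 38 —(−1)→ 37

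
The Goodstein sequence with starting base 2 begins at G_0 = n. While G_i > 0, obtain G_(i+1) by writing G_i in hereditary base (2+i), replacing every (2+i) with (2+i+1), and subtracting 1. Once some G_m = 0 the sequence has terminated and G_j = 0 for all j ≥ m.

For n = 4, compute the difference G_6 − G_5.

i=0: 4 = 2^2 (b=2); 2→3: 3^3 = 27; 27−1 = 26
i=1: 26 = 2·3^2 + 2·3 + 2 (b=3); 3→4: 2·4^2 + 2·4 + 2 = 42; 42−1 = 41
i=2: 41 = 2·4^2 + 2·4 + 1 (b=4); 4→5: 2·5^2 + 2·5 + 1 = 61; 61−1 = 60
i=3: 60 = 2·5^2 + 2·5 (b=5); 5→6: 2·6^2 + 2·6 = 84; 84−1 = 83
i=4: 83 = 2·6^2 + 6 + 5 (b=6); 6→7: 2·7^2 + 7 + 5 = 110; 110−1 = 109
i=5: 109 = 2·7^2 + 7 + 4 (b=7); 7→8: 2·8^2 + 8 + 4 = 140; 140−1 = 139

30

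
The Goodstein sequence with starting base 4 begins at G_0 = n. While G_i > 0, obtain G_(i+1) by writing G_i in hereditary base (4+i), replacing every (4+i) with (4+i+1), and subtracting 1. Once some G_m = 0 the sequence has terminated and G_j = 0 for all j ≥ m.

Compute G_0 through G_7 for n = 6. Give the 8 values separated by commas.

6, 6, 6, 6, 5, 4, 3, 2

6 —HB4→ 4 + 2 —bump→ 5 + 2 = 7 —(−1)→ 6
6 —HB5→ 5 + 1 —bump→ 6 + 1 = 7 —(−1)→ 6
6 —HB6→ 6 —bump→ 7 = 7 —(−1)→ 6
6 —HB7→ 6 —bump→ 6 = 6 —(−1)→ 5
5 —HB8→ 5 —bump→ 5 = 5 —(−1)→ 4
4 —HB9→ 4 —bump→ 4 = 4 —(−1)→ 3
3 —HB10→ 3 —bump→ 3 = 3 —(−1)→ 2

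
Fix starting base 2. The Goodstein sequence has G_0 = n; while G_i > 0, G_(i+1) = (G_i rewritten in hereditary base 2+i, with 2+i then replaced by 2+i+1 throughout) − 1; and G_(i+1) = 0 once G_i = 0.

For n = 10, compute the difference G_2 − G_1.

942

step 0: 10 = 2^(2 + 1) + 2; sub 3 for 2: 3^(3 + 1) + 3; = 84; G_1 = 84−1 = 83
step 1: 83 = 3^(3 + 1) + 2; sub 4 for 3: 4^(4 + 1) + 2; = 1026; G_2 = 1026−1 = 1025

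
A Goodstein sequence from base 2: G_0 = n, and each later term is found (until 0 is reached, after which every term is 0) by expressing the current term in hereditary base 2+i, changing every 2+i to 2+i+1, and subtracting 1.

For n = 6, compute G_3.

base 2: 6 = 2^2 + 2; at 3: 3^3 + 3 = 30; next = 29
base 3: 29 = 3^3 + 2; at 4: 4^4 + 2 = 258; next = 257
base 4: 257 = 4^4 + 1; at 5: 5^5 + 1 = 3126; next = 3125

3125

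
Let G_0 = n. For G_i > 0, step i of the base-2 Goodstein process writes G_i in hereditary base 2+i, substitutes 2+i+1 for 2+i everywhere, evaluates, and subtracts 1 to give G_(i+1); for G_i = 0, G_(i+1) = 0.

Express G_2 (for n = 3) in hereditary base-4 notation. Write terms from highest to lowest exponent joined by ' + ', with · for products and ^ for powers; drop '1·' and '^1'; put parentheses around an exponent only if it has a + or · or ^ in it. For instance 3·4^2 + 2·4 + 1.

3

i=0: 3 = 2 + 1 (b=2); 2→3: 3 + 1 = 4; 4−1 = 3
i=1: 3 = 3 (b=3); 3→4: 4 = 4; 4−1 = 3
i=2: 3 = 3 (b=4); 4→5: 3 = 3; 3−1 = 2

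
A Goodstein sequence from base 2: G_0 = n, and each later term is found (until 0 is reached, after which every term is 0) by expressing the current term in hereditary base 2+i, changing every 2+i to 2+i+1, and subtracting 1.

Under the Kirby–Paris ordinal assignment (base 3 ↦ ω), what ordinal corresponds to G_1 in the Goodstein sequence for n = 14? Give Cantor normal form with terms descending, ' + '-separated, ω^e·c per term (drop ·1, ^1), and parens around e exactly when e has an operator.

ω^(ω + 1) + ω^ω + 2

step 0: 14 = 2^(2 + 1) + 2^2 + 2; sub 3 for 2: 3^(3 + 1) + 3^3 + 3; = 111; G_1 = 111−1 = 110
step 1: 110 = 3^(3 + 1) + 3^3 + 2; sub 4 for 3: 4^(4 + 1) + 4^4 + 2; = 1282; G_2 = 1282−1 = 1281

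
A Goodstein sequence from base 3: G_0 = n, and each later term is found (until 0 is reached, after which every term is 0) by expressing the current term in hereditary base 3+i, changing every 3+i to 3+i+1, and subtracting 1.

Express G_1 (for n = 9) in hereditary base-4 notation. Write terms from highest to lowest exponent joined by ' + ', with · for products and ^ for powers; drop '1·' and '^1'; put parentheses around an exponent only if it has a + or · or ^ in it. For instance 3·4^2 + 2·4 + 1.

3·4 + 3

[0] 9 ≡ 3^2 (base 3). Lift 4: 16. −1: 15.
[1] 15 ≡ 3·4 + 3 (base 4). Lift 5: 18. −1: 17.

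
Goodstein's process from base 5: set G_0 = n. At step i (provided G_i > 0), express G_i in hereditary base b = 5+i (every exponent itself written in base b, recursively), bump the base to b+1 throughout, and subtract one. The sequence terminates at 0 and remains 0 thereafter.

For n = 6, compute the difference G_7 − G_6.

base 5: 6 = 5 + 1; at 6: 6 + 1 = 7; next = 6
base 6: 6 = 6; at 7: 7 = 7; next = 6
base 7: 6 = 6; at 8: 6 = 6; next = 5
base 8: 5 = 5; at 9: 5 = 5; next = 4
base 9: 4 = 4; at 10: 4 = 4; next = 3
base 10: 3 = 3; at 11: 3 = 3; next = 2
base 11: 2 = 2; at 12: 2 = 2; next = 1

-1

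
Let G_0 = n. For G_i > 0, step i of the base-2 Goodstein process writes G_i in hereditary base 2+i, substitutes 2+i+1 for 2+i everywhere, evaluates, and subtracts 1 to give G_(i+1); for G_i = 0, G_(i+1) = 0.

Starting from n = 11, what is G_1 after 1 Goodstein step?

84

base 2: 11 = 2^(2 + 1) + 2 + 1; at 3: 3^(3 + 1) + 3 + 1 = 85; next = 84
base 3: 84 = 3^(3 + 1) + 3; at 4: 4^(4 + 1) + 4 = 1028; next = 1027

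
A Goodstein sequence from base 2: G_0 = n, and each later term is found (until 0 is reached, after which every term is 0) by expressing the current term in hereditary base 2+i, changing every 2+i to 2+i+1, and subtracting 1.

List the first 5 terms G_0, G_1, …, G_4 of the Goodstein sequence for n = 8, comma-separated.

8, 80, 553, 6310, 93395

[0] 8 ≡ 2^(2 + 1) (base 2). Lift 3: 81. −1: 80.
[1] 80 ≡ 2·3^3 + 2·3^2 + 2·3 + 2 (base 3). Lift 4: 554. −1: 553.
[2] 553 ≡ 2·4^4 + 2·4^2 + 2·4 + 1 (base 4). Lift 5: 6311. −1: 6310.
[3] 6310 ≡ 2·5^5 + 2·5^2 + 2·5 (base 5). Lift 6: 93396. −1: 93395.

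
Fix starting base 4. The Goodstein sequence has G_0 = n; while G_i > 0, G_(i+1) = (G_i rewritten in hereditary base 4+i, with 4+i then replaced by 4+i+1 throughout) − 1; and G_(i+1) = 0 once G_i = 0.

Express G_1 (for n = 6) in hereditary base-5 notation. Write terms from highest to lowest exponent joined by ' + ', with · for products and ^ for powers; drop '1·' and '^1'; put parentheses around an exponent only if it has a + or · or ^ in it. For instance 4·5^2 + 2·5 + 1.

5 + 1

base 4: 6 = 4 + 2; at 5: 5 + 2 = 7; next = 6
base 5: 6 = 5 + 1; at 6: 6 + 1 = 7; next = 6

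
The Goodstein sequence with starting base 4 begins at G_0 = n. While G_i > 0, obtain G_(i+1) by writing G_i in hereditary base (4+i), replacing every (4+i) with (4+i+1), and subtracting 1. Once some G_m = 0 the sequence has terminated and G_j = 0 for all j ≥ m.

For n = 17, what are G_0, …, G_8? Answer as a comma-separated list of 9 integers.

17, 25, 35, 39, 43, 47, 51, 55, 59

(0) 17|_4 = 4^2 + 1 ↦ 5^2 + 1|_5 = 26 ⇒ 25
(1) 25|_5 = 5^2 ↦ 6^2|_6 = 36 ⇒ 35
(2) 35|_6 = 5·6 + 5 ↦ 5·7 + 5|_7 = 40 ⇒ 39
(3) 39|_7 = 5·7 + 4 ↦ 5·8 + 4|_8 = 44 ⇒ 43
(4) 43|_8 = 5·8 + 3 ↦ 5·9 + 3|_9 = 48 ⇒ 47
(5) 47|_9 = 5·9 + 2 ↦ 5·10 + 2|_10 = 52 ⇒ 51
(6) 51|_10 = 5·10 + 1 ↦ 5·11 + 1|_11 = 56 ⇒ 55
(7) 55|_11 = 5·11 ↦ 5·12|_12 = 60 ⇒ 59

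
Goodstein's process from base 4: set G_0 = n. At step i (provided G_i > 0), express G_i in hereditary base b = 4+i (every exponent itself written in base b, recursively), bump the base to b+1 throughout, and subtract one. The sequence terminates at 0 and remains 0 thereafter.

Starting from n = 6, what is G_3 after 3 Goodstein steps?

6

G_0=6  [base 4] 4 + 2  →[4↦5]→  5 + 2 = 7  −1 ⇒ G_1=6
G_1=6  [base 5] 5 + 1  →[5↦6]→  6 + 1 = 7  −1 ⇒ G_2=6
G_2=6  [base 6] 6  →[6↦7]→  7 = 7  −1 ⇒ G_3=6
G_3=6  [base 7] 6  →[7↦8]→  6 = 6  −1 ⇒ G_4=5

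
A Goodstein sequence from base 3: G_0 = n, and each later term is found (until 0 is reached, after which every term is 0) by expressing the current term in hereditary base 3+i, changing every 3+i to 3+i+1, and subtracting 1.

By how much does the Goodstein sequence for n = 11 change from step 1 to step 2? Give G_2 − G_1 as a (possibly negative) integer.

8

G_0=11  [base 3] 3^2 + 2  →[3↦4]→  4^2 + 2 = 18  −1 ⇒ G_1=17
G_1=17  [base 4] 4^2 + 1  →[4↦5]→  5^2 + 1 = 26  −1 ⇒ G_2=25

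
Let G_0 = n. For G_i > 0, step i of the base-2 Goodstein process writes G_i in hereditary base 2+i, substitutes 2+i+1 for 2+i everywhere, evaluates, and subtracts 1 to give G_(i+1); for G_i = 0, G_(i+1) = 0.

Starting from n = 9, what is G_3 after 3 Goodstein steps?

i=0: 9 = 2^(2 + 1) + 1 (b=2); 2→3: 3^(3 + 1) + 1 = 82; 82−1 = 81
i=1: 81 = 3^(3 + 1) (b=3); 3→4: 4^(4 + 1) = 1024; 1024−1 = 1023
i=2: 1023 = 3·4^4 + 3·4^3 + 3·4^2 + 3·4 + 3 (b=4); 4→5: 3·5^5 + 3·5^3 + 3·5^2 + 3·5 + 3 = 9843; 9843−1 = 9842
i=3: 9842 = 3·5^5 + 3·5^3 + 3·5^2 + 3·5 + 2 (b=5); 5→6: 3·6^6 + 3·6^3 + 3·6^2 + 3·6 + 2 = 140744; 140744−1 = 140743

9842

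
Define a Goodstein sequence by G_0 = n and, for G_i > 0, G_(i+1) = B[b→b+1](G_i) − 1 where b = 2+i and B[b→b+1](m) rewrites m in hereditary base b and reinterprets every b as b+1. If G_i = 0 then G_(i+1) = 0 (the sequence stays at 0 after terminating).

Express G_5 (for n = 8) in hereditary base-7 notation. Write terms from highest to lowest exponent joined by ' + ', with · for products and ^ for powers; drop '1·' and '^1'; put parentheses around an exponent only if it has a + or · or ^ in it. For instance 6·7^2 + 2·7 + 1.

2·7^7 + 2·7^2 + 7 + 4

base 2: 8 = 2^(2 + 1); at 3: 3^(3 + 1) = 81; next = 80
base 3: 80 = 2·3^3 + 2·3^2 + 2·3 + 2; at 4: 2·4^4 + 2·4^2 + 2·4 + 2 = 554; next = 553
base 4: 553 = 2·4^4 + 2·4^2 + 2·4 + 1; at 5: 2·5^5 + 2·5^2 + 2·5 + 1 = 6311; next = 6310
base 5: 6310 = 2·5^5 + 2·5^2 + 2·5; at 6: 2·6^6 + 2·6^2 + 2·6 = 93396; next = 93395
base 6: 93395 = 2·6^6 + 2·6^2 + 6 + 5; at 7: 2·7^7 + 2·7^2 + 7 + 5 = 1647196; next = 1647195
base 7: 1647195 = 2·7^7 + 2·7^2 + 7 + 4; at 8: 2·8^8 + 2·8^2 + 8 + 4 = 33554572; next = 33554571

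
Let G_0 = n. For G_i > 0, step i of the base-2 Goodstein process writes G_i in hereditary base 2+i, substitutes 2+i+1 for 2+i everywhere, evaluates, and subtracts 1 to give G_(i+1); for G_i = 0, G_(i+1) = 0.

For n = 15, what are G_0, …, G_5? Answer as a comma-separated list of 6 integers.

i=0: 15 = 2^(2 + 1) + 2^2 + 2 + 1 (b=2); 2→3: 3^(3 + 1) + 3^3 + 3 + 1 = 112; 112−1 = 111
i=1: 111 = 3^(3 + 1) + 3^3 + 3 (b=3); 3→4: 4^(4 + 1) + 4^4 + 4 = 1284; 1284−1 = 1283
i=2: 1283 = 4^(4 + 1) + 4^4 + 3 (b=4); 4→5: 5^(5 + 1) + 5^5 + 3 = 18753; 18753−1 = 18752
i=3: 18752 = 5^(5 + 1) + 5^5 + 2 (b=5); 5→6: 6^(6 + 1) + 6^6 + 2 = 326594; 326594−1 = 326593
i=4: 326593 = 6^(6 + 1) + 6^6 + 1 (b=6); 6→7: 7^(7 + 1) + 7^7 + 1 = 6588345; 6588345−1 = 6588344

15, 111, 1283, 18752, 326593, 6588344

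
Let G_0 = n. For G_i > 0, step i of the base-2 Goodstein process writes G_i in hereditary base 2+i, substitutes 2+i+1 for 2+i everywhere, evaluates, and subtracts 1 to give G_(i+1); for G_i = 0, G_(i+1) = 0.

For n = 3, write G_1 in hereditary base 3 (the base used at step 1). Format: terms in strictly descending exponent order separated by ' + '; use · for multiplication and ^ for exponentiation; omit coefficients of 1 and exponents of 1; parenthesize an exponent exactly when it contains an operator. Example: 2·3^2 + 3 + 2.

3

G_0=3  [base 2] 2 + 1  →[2↦3]→  3 + 1 = 4  −1 ⇒ G_1=3
G_1=3  [base 3] 3  →[3↦4]→  4 = 4  −1 ⇒ G_2=3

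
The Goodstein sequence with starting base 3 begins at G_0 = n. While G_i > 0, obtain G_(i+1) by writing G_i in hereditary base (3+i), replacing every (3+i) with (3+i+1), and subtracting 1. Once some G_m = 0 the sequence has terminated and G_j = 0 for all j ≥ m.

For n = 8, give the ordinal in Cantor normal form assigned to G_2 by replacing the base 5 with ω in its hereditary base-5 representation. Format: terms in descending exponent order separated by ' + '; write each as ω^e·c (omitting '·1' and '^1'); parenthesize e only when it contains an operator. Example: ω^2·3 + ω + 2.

G_0=8  [base 3] 2·3 + 2  →[3↦4]→  2·4 + 2 = 10  −1 ⇒ G_1=9
G_1=9  [base 4] 2·4 + 1  →[4↦5]→  2·5 + 1 = 11  −1 ⇒ G_2=10
G_2=10  [base 5] 2·5  →[5↦6]→  2·6 = 12  −1 ⇒ G_3=11

ω·2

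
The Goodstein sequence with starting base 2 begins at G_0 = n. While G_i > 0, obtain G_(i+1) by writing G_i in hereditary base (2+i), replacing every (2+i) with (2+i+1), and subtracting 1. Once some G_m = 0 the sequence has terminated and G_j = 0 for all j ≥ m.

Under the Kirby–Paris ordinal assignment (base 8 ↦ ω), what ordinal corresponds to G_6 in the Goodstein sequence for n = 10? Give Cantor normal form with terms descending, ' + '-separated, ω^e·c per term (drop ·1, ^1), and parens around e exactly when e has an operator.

ω^ω·5 + ω^5·5 + ω^4·5 + ω^3·5 + ω^2·5 + ω·5 + 3

G_0 = 10. HB_2(10) = 2^(2 + 1) + 2. Bump = 84. G_1 = 83.
G_1 = 83. HB_3(83) = 3^(3 + 1) + 2. Bump = 1026. G_2 = 1025.
G_2 = 1025. HB_4(1025) = 4^(4 + 1) + 1. Bump = 15626. G_3 = 15625.
G_3 = 15625. HB_5(15625) = 5^(5 + 1). Bump = 279936. G_4 = 279935.
G_4 = 279935. HB_6(279935) = 5·6^6 + 5·6^5 + 5·6^4 + 5·6^3 + 5·6^2 + 5·6 + 5. Bump = 4215755. G_5 = 4215754.
G_5 = 4215754. HB_7(4215754) = 5·7^7 + 5·7^5 + 5·7^4 + 5·7^3 + 5·7^2 + 5·7 + 4. Bump = 84073324. G_6 = 84073323.
G_6 = 84073323. HB_8(84073323) = 5·8^8 + 5·8^5 + 5·8^4 + 5·8^3 + 5·8^2 + 5·8 + 3. Bump = 1937434593. G_7 = 1937434592.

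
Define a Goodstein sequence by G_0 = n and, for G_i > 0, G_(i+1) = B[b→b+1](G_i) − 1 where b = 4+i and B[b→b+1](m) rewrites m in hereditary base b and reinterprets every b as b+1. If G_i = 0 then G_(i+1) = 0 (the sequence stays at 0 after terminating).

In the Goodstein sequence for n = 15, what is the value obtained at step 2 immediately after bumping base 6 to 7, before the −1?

22

base 4: 15 = 3·4 + 3; at 5: 3·5 + 3 = 18; next = 17
base 5: 17 = 3·5 + 2; at 6: 3·6 + 2 = 20; next = 19
base 6: 19 = 3·6 + 1; at 7: 3·7 + 1 = 22; next = 21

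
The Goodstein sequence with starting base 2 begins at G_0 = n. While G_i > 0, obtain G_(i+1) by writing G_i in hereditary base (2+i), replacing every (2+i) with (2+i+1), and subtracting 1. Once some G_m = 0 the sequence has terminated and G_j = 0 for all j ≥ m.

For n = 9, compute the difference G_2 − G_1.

i=0: 9 = 2^(2 + 1) + 1 (b=2); 2→3: 3^(3 + 1) + 1 = 82; 82−1 = 81
i=1: 81 = 3^(3 + 1) (b=3); 3→4: 4^(4 + 1) = 1024; 1024−1 = 1023

942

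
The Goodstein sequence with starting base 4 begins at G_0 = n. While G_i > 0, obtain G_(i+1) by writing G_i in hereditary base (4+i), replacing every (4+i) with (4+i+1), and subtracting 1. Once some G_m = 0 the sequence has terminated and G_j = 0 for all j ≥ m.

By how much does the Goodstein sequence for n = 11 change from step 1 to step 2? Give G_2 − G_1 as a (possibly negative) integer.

1

[0] 11 ≡ 2·4 + 3 (base 4). Lift 5: 13. −1: 12.
[1] 12 ≡ 2·5 + 2 (base 5). Lift 6: 14. −1: 13.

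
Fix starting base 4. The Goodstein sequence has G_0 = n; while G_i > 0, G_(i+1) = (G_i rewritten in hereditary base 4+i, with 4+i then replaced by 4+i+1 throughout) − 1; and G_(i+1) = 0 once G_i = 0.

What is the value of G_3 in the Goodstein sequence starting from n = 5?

[0] 5 ≡ 4 + 1 (base 4). Lift 5: 6. −1: 5.
[1] 5 ≡ 5 (base 5). Lift 6: 6. −1: 5.
[2] 5 ≡ 5 (base 6). Lift 7: 5. −1: 4.

4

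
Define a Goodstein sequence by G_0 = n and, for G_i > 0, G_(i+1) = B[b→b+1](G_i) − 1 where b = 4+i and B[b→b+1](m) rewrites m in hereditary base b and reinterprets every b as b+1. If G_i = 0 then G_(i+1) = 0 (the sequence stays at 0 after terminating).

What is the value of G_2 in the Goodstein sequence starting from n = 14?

i=0: 14 = 3·4 + 2 (b=4); 4→5: 3·5 + 2 = 17; 17−1 = 16
i=1: 16 = 3·5 + 1 (b=5); 5→6: 3·6 + 1 = 19; 19−1 = 18
i=2: 18 = 3·6 (b=6); 6→7: 3·7 = 21; 21−1 = 20

18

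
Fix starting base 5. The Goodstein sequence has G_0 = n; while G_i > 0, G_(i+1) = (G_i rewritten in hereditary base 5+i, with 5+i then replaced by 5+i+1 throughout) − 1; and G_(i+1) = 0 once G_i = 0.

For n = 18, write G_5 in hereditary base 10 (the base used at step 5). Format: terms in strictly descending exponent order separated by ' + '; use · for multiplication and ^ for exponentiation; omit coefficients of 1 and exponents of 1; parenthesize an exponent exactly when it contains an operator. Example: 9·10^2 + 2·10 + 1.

2·10 + 7

G_0=18  [base 5] 3·5 + 3  →[5↦6]→  3·6 + 3 = 21  −1 ⇒ G_1=20
G_1=20  [base 6] 3·6 + 2  →[6↦7]→  3·7 + 2 = 23  −1 ⇒ G_2=22
G_2=22  [base 7] 3·7 + 1  →[7↦8]→  3·8 + 1 = 25  −1 ⇒ G_3=24
G_3=24  [base 8] 3·8  →[8↦9]→  3·9 = 27  −1 ⇒ G_4=26
G_4=26  [base 9] 2·9 + 8  →[9↦10]→  2·10 + 8 = 28  −1 ⇒ G_5=27
G_5=27  [base 10] 2·10 + 7  →[10↦11]→  2·11 + 7 = 29  −1 ⇒ G_6=28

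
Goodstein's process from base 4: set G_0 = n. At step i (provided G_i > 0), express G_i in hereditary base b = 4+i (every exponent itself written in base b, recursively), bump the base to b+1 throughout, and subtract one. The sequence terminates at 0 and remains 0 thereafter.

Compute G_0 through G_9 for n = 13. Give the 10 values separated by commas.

G_0=13  [base 4] 3·4 + 1  →[4↦5]→  3·5 + 1 = 16  −1 ⇒ G_1=15
G_1=15  [base 5] 3·5  →[5↦6]→  3·6 = 18  −1 ⇒ G_2=17
G_2=17  [base 6] 2·6 + 5  →[6↦7]→  2·7 + 5 = 19  −1 ⇒ G_3=18
G_3=18  [base 7] 2·7 + 4  →[7↦8]→  2·8 + 4 = 20  −1 ⇒ G_4=19
G_4=19  [base 8] 2·8 + 3  →[8↦9]→  2·9 + 3 = 21  −1 ⇒ G_5=20
G_5=20  [base 9] 2·9 + 2  →[9↦10]→  2·10 + 2 = 22  −1 ⇒ G_6=21
G_6=21  [base 10] 2·10 + 1  →[10↦11]→  2·11 + 1 = 23  −1 ⇒ G_7=22
G_7=22  [base 11] 2·11  →[11↦12]→  2·12 = 24  −1 ⇒ G_8=23
G_8=23  [base 12] 12 + 11  →[12↦13]→  13 + 11 = 24  −1 ⇒ G_9=23

13, 15, 17, 18, 19, 20, 21, 22, 23, 23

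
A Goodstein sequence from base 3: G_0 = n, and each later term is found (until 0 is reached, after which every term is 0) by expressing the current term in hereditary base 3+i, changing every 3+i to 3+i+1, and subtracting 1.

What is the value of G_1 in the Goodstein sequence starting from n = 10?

16

step 0: 10 = 3^2 + 1; sub 4 for 3: 4^2 + 1; = 17; G_1 = 17−1 = 16
step 1: 16 = 4^2; sub 5 for 4: 5^2; = 25; G_2 = 25−1 = 24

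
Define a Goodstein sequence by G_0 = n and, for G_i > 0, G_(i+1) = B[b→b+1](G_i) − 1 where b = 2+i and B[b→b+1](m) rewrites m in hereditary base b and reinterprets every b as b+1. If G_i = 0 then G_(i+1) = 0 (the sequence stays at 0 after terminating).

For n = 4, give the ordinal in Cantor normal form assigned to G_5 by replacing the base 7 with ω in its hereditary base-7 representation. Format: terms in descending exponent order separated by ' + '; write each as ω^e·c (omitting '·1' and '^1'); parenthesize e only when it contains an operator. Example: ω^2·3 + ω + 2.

step 0: 4 = 2^2; sub 3 for 2: 3^3; = 27; G_1 = 27−1 = 26
step 1: 26 = 2·3^2 + 2·3 + 2; sub 4 for 3: 2·4^2 + 2·4 + 2; = 42; G_2 = 42−1 = 41
step 2: 41 = 2·4^2 + 2·4 + 1; sub 5 for 4: 2·5^2 + 2·5 + 1; = 61; G_3 = 61−1 = 60
step 3: 60 = 2·5^2 + 2·5; sub 6 for 5: 2·6^2 + 2·6; = 84; G_4 = 84−1 = 83
step 4: 83 = 2·6^2 + 6 + 5; sub 7 for 6: 2·7^2 + 7 + 5; = 110; G_5 = 110−1 = 109
step 5: 109 = 2·7^2 + 7 + 4; sub 8 for 7: 2·8^2 + 8 + 4; = 140; G_6 = 140−1 = 139

ω^2·2 + ω + 4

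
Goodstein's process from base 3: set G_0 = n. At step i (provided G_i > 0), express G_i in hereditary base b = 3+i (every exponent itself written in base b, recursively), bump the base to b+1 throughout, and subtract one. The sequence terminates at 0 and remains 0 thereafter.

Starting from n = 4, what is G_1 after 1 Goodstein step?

4

base 3: 4 = 3 + 1; at 4: 4 + 1 = 5; next = 4
base 4: 4 = 4; at 5: 5 = 5; next = 4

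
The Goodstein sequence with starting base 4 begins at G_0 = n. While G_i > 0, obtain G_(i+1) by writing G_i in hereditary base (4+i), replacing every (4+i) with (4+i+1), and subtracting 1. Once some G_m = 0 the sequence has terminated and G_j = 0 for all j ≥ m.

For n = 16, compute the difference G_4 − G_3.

G_0 = 16. HB_4(16) = 4^2. Bump = 25. G_1 = 24.
G_1 = 24. HB_5(24) = 4·5 + 4. Bump = 28. G_2 = 27.
G_2 = 27. HB_6(27) = 4·6 + 3. Bump = 31. G_3 = 30.
G_3 = 30. HB_7(30) = 4·7 + 2. Bump = 34. G_4 = 33.

3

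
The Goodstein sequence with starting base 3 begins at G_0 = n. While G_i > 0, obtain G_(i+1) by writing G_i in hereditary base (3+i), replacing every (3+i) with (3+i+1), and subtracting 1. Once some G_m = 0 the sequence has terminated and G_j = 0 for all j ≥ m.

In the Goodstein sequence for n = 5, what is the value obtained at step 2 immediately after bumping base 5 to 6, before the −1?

G_0 = 5. HB_3(5) = 3 + 2. Bump = 6. G_1 = 5.
G_1 = 5. HB_4(5) = 4 + 1. Bump = 6. G_2 = 5.
G_2 = 5. HB_5(5) = 5. Bump = 6. G_3 = 5.

6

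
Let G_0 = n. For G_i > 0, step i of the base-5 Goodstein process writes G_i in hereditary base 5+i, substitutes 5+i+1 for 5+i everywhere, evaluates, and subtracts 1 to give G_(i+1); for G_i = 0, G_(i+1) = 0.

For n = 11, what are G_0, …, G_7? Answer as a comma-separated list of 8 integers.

i=0: 11 = 2·5 + 1 (b=5); 5→6: 2·6 + 1 = 13; 13−1 = 12
i=1: 12 = 2·6 (b=6); 6→7: 2·7 = 14; 14−1 = 13
i=2: 13 = 7 + 6 (b=7); 7→8: 8 + 6 = 14; 14−1 = 13
i=3: 13 = 8 + 5 (b=8); 8→9: 9 + 5 = 14; 14−1 = 13
i=4: 13 = 9 + 4 (b=9); 9→10: 10 + 4 = 14; 14−1 = 13
i=5: 13 = 10 + 3 (b=10); 10→11: 11 + 3 = 14; 14−1 = 13
i=6: 13 = 11 + 2 (b=11); 11→12: 12 + 2 = 14; 14−1 = 13

11, 12, 13, 13, 13, 13, 13, 13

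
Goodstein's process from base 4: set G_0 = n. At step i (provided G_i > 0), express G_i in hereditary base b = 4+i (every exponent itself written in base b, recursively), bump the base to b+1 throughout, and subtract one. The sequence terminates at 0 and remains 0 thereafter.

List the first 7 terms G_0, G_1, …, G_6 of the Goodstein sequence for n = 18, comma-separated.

18 —HB4→ 4^2 + 2 —bump→ 5^2 + 2 = 27 —(−1)→ 26
26 —HB5→ 5^2 + 1 —bump→ 6^2 + 1 = 37 —(−1)→ 36
36 —HB6→ 6^2 —bump→ 7^2 = 49 —(−1)→ 48
48 —HB7→ 6·7 + 6 —bump→ 6·8 + 6 = 54 —(−1)→ 53
53 —HB8→ 6·8 + 5 —bump→ 6·9 + 5 = 59 —(−1)→ 58
58 —HB9→ 6·9 + 4 —bump→ 6·10 + 4 = 64 —(−1)→ 63

18, 26, 36, 48, 53, 58, 63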